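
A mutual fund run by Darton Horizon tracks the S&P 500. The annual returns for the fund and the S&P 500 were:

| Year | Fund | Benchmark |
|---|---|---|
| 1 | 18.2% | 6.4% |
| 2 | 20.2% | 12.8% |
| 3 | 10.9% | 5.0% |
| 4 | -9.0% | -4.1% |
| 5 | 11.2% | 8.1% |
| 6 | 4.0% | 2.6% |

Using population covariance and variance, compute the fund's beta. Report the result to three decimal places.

1.757

r̄p = 9.2500%,  r̄m = 5.1333%
Cov = Σ(rp − r̄p)(rm − r̄m) / 6 = 47.1100
Var(rm) = Σ(rm − r̄m)² / 6 = 26.8122
β = Cov / Var = 47.1100 / 26.8122 = 1.7570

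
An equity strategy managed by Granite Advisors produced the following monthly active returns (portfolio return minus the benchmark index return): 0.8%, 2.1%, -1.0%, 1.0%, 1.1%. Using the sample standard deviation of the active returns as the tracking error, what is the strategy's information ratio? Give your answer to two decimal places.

0.71

r̄ = (0.8 + 2.1 − 1 + 1 + 1.1) / 5 = 0.8000%
Σ(r − r̄)² = 5.0600; sample σ = √(5.0600/4) = 1.1247%
IR = r̄ / tracking error = 0.8000 / 1.1247 = 0.7113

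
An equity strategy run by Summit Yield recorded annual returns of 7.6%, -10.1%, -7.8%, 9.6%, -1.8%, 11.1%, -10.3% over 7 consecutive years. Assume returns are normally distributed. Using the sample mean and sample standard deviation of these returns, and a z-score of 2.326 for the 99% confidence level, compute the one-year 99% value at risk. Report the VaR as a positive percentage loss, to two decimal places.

22.41

r̄ = (7.6 − 10.1 − 7.8 + 9.6 − 1.8 + 11.1 − 10.3) / 7 = -0.2429%
Sample std dev = √[544.8971 / 6] = 9.5298%
VaR = −(r̄ − z·σ) = −(-0.2429 − 2.326 × 9.5298) = −(-22.4092) = 22.4092%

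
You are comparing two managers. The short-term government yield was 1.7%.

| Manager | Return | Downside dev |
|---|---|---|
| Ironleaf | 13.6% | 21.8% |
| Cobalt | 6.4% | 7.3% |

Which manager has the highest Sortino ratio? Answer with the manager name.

Cobalt

Ironleaf: Sortino ratio = (13.6% − 1.7%) / 21.8% = 0.546
Cobalt: Sortino ratio = (6.4% − 1.7%) / 7.3% = 0.644
Highest: Cobalt (0.644).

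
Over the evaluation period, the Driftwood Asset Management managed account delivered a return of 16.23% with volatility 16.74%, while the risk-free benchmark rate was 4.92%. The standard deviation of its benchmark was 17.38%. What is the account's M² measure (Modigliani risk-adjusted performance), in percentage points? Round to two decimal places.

Sharpe = (Rp − Rf) / σp = (16.23% − 4.92%) / 16.74% = 0.6756
M² = Rf + Sharpe × σm = 4.92% + 0.6756 × 17.38% = 16.6619%

16.66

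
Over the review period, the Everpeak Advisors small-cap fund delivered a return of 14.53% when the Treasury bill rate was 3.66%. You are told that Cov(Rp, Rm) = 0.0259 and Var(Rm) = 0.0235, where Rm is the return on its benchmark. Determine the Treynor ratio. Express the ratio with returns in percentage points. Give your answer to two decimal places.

β = Cov / Var = 0.0259 / 0.0235 = 1.1021
Treynor = (Rp − Rf) / β = (14.53% − 3.66%) / 1.1021 = 10.87 / 1.1021 = 9.8630

9.86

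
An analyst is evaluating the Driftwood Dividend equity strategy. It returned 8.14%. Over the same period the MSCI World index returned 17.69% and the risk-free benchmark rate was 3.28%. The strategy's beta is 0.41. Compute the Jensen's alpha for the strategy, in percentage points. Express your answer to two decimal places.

-1.05

CAPM expected return = Rf + β(Rm − Rf) = 3.28% + 0.41 × (17.69% − 3.28%) = 3.28 + 0.41 × 14.41 = 9.1881%
Jensen's α = Rp − E[R] = 8.14% − 9.1881% = -1.0481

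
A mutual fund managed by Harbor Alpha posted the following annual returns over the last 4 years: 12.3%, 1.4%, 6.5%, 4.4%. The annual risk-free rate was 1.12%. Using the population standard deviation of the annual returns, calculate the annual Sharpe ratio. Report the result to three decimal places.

Mean return r̄ = 24.60 / 4 = 6.1500%
Population std dev = √[63.5700 / 4] = 3.9865%
Sharpe = (r̄ − rf) / σ = (6.1500 − 1.12) / 3.9865 = 5.0300 / 3.9865 = 1.2618

1.262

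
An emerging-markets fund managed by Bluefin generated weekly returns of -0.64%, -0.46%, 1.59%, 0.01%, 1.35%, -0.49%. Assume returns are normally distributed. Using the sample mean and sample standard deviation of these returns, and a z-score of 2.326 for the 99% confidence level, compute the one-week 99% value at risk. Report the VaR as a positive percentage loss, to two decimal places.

r̄ = (-0.64 − 0.46 + 1.59 + 0.01 + 1.35 − 0.49) / 6 = 0.2267%
Σ(r − r̄)² = 4.9037; sample σ = √(4.9037/5) = 0.9903%
VaR = −(r̄ − z·σ) = −(0.2267 − 2.326 × 0.9903) = −(-2.0767) = 2.0767%

2.08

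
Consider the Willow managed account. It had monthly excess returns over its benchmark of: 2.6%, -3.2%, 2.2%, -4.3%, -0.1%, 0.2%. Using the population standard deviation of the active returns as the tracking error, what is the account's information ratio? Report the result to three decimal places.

-0.169

Mean return μ = -2.60 / 6 = -0.4333%
Σ(r − μ)² = 39.2533; population σ = √(39.2533/6) = 2.5578%
IR = μ / tracking error = -0.4333 / 2.5578 = -0.1694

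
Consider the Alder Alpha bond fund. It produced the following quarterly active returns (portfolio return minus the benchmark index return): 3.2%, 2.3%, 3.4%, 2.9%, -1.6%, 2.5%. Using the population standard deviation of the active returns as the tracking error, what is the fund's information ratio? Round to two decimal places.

1.24

Mean return μ = 12.70 / 6 = 2.1167%
Σ(r − μ)² = 17.4283; population σ = √(17.4283/6) = 1.7043%
IR = μ / tracking error = 2.1167 / 1.7043 = 1.2420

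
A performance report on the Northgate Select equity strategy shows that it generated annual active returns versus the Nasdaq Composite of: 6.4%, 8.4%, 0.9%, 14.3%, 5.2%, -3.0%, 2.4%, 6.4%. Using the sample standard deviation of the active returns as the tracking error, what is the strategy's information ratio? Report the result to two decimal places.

r̄ = (6.4 + 8.4 + 0.9 + 14.3 + 5.2 − 3 + 2.4 + 6.4) / 8 = 41.00 / 8 = 5.1250%
Σ(r − r̄)² = 189.4550; sample σ = √(189.4550/7) = 5.2024%
IR = r̄ / tracking error = 5.1250 / 5.2024 = 0.9851

0.99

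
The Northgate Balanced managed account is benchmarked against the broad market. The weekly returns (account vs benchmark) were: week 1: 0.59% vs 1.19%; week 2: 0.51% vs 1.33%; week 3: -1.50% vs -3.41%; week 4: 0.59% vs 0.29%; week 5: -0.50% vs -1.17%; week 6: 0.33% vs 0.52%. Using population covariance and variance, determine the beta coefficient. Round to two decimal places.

0.46

r̄p = 0.0033%,  r̄m = -0.2083%
Cov = Σ(rp − r̄p)(rm − r̄m) / 6 = 1.2379
Var(rm) = Σ(rm − r̄m)² / 6 = 2.7127
β = Cov / Var = 1.2379 / 2.7127 = 0.4563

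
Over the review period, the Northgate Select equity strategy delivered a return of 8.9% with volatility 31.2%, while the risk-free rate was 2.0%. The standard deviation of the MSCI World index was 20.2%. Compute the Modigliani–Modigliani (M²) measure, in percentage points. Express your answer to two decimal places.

Sharpe = (Rp − Rf) / σp = (8.9% − 2.0%) / 31.2% = 0.2212
M² = Rf + Sharpe × σm = 2.0% + 0.2212 × 20.2% = 6.4682%

6.47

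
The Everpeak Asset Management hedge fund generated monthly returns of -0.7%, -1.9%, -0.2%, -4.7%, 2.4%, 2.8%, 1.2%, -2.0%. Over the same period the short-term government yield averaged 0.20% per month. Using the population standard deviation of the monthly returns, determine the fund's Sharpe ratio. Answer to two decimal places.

-0.25

Mean return r̄ = -3.10 / 8 = -0.3875%
Σ(r − r̄)² = (-0.7 − (-0.3875))² + (-1.9 − (-0.3875))² + … = 44.0688
σ = √[44.0688 / 8] = 2.3470%
Sharpe = (r̄ − rf) / σ = (-0.3875 − 0.2) / 2.3470 = -0.5875 / 2.3470 = -0.2503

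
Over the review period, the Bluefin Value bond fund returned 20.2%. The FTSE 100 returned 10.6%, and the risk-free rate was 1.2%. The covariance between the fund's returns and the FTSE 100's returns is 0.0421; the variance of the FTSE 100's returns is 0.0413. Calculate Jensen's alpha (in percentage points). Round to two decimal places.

9.42

β = Cov / Var = 0.0421 / 0.0413 = 1.0194
E[R] = Rf + β(Rm − Rf) = 1.2% + 1.0194 × (10.6% − 1.2%) = 10.7824%
α = Rp − E[R] = 20.2% − 10.7824% = 9.4176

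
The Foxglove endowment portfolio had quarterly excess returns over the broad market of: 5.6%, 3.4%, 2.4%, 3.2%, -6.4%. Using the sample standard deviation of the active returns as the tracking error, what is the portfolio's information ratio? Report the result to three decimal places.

r̄ = (5.6 + 3.4 + 2.4 + 3.2 − 6.4) / 5 = 1.6400%
Σ(r − r̄)² = (5.6 − 1.6400)² + (3.4 − 1.6400)² + … = 86.4320
σ = √[86.4320 / 4] = 4.6484%
IR = r̄ / tracking error = 1.6400 / 4.6484 = 0.3528

0.353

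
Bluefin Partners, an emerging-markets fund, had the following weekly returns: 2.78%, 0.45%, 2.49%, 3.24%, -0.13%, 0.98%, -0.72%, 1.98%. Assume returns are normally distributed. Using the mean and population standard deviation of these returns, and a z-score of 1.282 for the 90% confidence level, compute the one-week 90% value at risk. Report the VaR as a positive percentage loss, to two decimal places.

0.36

Mean return μ = 11.070 / 8 = 1.3838%
Population σ = √[Σ(r − μ)² / 8] = √[14.7266 / 8] = √1.8408 = 1.3568%
VaR = −(μ − z·σ) = −(1.3838 − 1.282 × 1.3568) = −(-0.3556) = 0.3556%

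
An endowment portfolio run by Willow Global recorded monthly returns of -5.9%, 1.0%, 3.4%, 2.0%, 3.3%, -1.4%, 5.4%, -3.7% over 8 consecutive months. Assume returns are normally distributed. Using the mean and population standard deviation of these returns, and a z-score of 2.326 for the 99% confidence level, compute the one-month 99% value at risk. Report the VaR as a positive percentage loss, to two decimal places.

r̄ = (-5.9 + 1 + 3.4 + 2 + 3.3 − 1.4 + 5.4 − 3.7) / 8 = 4.10 / 8 = 0.5125%
Population std dev = √[104.9688 / 8] = 3.6223%
VaR = −(r̄ − z·σ) = −(0.5125 − 2.326 × 3.6223) = −(-7.9130) = 7.9130%

7.91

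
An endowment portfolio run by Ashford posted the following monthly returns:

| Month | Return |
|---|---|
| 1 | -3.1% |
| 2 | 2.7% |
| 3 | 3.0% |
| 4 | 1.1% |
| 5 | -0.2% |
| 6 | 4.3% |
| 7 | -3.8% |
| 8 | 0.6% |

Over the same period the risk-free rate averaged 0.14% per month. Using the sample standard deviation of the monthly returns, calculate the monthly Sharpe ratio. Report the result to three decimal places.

0.151

r̄ = (-3.1 + 2.7 + 3 + 1.1 − 0.2 + 4.3 − 3.8 + 0.6) / 8 = 4.60 / 8 = 0.5750%
Sample std dev = √[57.7950 / 7] = 2.8734%
Sharpe = (r̄ − rf) / σ = (0.5750 − 0.14) / 2.8734 = 0.4350 / 2.8734 = 0.1514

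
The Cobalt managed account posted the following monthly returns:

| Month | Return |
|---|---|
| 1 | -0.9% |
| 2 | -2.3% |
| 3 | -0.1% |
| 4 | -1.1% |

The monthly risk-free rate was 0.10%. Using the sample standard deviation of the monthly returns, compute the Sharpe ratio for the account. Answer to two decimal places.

r̄ = (-0.9 − 2.3 − 0.1 − 1.1) / 4 = -4.40 / 4 = -1.1000%
Σ(r − r̄)² = (-0.9 − (-1.1000))² + (-2.3 − (-1.1000))² + … = 2.4800
sample σ = √(2.4800 / 3) = √0.8267 = 0.9092%
Sharpe = (r̄ − rf) / σ = (-1.1000 − 0.1) / 0.9092 = -1.2000 / 0.9092 = -1.3198

-1.32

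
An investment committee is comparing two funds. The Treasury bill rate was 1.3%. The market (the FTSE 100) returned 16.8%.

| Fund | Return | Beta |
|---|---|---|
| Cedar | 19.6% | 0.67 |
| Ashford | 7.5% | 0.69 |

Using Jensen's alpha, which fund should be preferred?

Cedar

Cedar: α = 19.6% − [1.3% + 0.67 × (16.8% − 1.3%)] = 7.915
Ashford: α = 7.5% − [1.3% + 0.69 × (16.8% − 1.3%)] = -4.495
Highest: Cedar (7.915).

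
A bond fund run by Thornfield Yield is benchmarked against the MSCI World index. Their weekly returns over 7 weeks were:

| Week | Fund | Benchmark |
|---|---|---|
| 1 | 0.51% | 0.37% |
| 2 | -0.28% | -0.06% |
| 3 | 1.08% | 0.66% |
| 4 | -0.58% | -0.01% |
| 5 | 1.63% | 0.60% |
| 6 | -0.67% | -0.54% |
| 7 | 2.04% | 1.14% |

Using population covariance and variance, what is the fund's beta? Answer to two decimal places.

r̄p = 0.5329%,  r̄m = 0.3086%
Cov = Σ(rp − r̄p)(rm − r̄m) / 7 = 0.4912
Var(rm) = Σ(rm − r̄m)² / 7 = 0.2658
β = Cov / Var = 0.4912 / 0.2658 = 1.8480

1.85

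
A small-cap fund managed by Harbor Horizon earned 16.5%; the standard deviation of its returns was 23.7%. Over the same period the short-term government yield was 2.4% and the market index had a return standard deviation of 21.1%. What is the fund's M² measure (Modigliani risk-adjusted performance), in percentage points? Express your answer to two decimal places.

Sharpe = (Rp − Rf) / σp = (16.5% − 2.4%) / 23.7% = 0.5949
M² = Rf + Sharpe × σm = 2.4% + 0.5949 × 21.1% = 14.9524%

14.95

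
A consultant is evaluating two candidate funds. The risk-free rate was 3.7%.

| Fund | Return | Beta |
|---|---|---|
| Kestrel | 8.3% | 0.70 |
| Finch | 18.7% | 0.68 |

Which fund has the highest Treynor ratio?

Finch

Kestrel: Treynor = (8.3% − 3.7%) / 0.70 = 6.571
Finch: Treynor = (18.7% − 3.7%) / 0.68 = 22.059
Highest: Finch (22.059).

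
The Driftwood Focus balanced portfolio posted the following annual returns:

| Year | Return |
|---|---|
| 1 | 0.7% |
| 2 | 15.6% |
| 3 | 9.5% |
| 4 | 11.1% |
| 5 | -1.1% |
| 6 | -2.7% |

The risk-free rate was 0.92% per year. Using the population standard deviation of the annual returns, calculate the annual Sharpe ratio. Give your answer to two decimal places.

r̄ = (0.7 + 15.6 + 9.5 + 11.1 − 1.1 − 2.7) / 6 = 5.5167%
Σ(r − r̄)² = (0.7 − 5.5167)² + (15.6 − 5.5167)² + (9.5 − 5.5167)² + … = 283.2083
σ = √[283.2083 / 6] = 6.8703%
Sharpe = (r̄ − rf) / σ = (5.5167 − 0.92) / 6.8703 = 4.5967 / 6.8703 = 0.6691

0.67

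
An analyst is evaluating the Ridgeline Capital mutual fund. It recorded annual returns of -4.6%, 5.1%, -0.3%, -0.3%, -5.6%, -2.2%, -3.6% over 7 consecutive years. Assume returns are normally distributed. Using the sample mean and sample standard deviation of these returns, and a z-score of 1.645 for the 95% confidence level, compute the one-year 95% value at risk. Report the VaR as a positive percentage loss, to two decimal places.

7.56

μ = (-4.6 + 5.1 − 0.3 − 0.3 − 5.6 − 2.2 − 3.6) / 7 = -11.50 / 7 = -1.6429%
Sample σ = √[Σ(r − μ)² / 6] = √[77.6171 / 6] = √12.9362 = 3.5967%
VaR = −(μ − z·σ) = −(-1.6429 − 1.645 × 3.5967) = −(-7.5595) = 7.5595%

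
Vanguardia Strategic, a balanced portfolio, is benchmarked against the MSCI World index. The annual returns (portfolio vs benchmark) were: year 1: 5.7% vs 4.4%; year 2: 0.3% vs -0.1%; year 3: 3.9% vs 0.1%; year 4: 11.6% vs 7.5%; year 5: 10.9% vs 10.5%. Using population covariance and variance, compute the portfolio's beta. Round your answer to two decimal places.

r̄p = 6.4800%,  r̄m = 4.4800%
Cov = Σ(rp − r̄p)(rm − r̄m) / 5 = 16.3476
Var(rm) = Σ(rm − r̄m)² / 5 = 17.1056
β = Cov / Var = 16.3476 / 17.1056 = 0.9557

0.96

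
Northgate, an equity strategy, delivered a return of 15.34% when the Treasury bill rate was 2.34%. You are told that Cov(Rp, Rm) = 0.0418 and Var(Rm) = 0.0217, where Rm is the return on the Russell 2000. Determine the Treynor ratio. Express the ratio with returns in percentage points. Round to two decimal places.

β = Cov / Var = 0.0418 / 0.0217 = 1.9263
Treynor = (Rp − Rf) / β = (15.34% − 2.34%) / 1.9263 = 13.00 / 1.9263 = 6.7487

6.75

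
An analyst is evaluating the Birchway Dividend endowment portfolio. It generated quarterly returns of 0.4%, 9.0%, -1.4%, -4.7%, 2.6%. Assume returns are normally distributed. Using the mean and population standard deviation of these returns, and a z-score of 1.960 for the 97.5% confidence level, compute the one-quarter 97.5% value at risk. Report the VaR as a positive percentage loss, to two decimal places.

Mean return r̄ = 5.90 / 5 = 1.1800%
Σ(r − r̄)² = 105.0080; population σ = √(105.0080/5) = 4.5828%
VaR = −(r̄ − z·σ) = −(1.1800 − 1.960 × 4.5828) = −(-7.8023) = 7.8023%

7.80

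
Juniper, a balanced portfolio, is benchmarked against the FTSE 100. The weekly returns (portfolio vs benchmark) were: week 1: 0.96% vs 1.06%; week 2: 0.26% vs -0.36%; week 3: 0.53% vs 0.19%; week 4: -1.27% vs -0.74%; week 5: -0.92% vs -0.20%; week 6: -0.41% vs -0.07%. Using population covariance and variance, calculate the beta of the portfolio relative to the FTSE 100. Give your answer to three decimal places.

1.149

r̄p = -0.1417%,  r̄m = -0.0200%
Cov = Σ(rp − r̄p)(rm − r̄m) / 6 = 0.3600
Var(rm) = Σ(rm − r̄m)² / 6 = 0.3132
β = Cov / Var = 0.3600 / 0.3132 = 1.1494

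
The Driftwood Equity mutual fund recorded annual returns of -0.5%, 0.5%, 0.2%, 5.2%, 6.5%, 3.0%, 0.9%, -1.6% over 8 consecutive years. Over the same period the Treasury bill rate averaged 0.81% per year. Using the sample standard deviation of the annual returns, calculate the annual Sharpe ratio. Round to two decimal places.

r̄ = (-0.5 + 0.5 + 0.2 + 5.2 + 6.5 + 3 + 0.9 − 1.6) / 8 = 1.7750%
Sample std dev = √[56.9950 / 7] = 2.8534%
Sharpe = (r̄ − rf) / σ = (1.7750 − 0.81) / 2.8534 = 0.9650 / 2.8534 = 0.3382

0.34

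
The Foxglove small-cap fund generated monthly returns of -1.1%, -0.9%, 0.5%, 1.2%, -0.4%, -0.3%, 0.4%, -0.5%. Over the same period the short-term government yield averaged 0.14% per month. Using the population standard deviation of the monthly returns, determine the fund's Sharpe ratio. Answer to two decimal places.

-0.38

r̄ = (-1.1 − 0.9 + 0.5 + 1.2 − 0.4 − 0.3 + 0.4 − 0.5) / 8 = -0.1375%
Σ(r − r̄)² = 4.2188; population σ = √(4.2188/8) = 0.7262%
Sharpe = (r̄ − rf) / σ = (-0.1375 − 0.14) / 0.7262 = -0.2775 / 0.7262 = -0.3821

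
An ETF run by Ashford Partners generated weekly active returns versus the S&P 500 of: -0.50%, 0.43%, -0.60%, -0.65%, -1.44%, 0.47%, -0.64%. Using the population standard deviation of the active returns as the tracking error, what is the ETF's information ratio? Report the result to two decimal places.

-0.67

r̄ = (-0.5 + 0.43 − 0.6 − 0.65 − 1.44 + 0.47 − 0.64) / 7 = -0.4186%
Population std dev = √[2.6951 / 7] = 0.6205%
IR = r̄ / tracking error = -0.4186 / 0.6205 = -0.6746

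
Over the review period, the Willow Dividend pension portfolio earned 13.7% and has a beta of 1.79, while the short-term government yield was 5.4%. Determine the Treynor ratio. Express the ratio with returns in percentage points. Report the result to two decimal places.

4.64

Treynor = (Rp − Rf) / β = (13.7% − 5.4%) / 1.79 = 8.30 / 1.79 = 4.6369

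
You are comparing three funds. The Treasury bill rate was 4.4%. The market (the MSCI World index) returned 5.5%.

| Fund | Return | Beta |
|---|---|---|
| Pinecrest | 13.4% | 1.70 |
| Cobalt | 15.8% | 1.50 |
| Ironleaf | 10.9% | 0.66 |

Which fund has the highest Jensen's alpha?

Pinecrest: α = 13.4% − [4.4% + 1.70 × (5.5% − 4.4%)] = 7.130
Cobalt: α = 15.8% − [4.4% + 1.50 × (5.5% − 4.4%)] = 9.750
Ironleaf: α = 10.9% − [4.4% + 0.66 × (5.5% − 4.4%)] = 5.774
Highest: Cobalt (9.750).

Cobalt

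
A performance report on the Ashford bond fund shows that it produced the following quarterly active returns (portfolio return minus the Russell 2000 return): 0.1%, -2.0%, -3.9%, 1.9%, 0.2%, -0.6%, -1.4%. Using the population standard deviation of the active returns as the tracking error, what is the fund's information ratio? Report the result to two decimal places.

μ = (0.1 − 2 − 3.9 + 1.9 + 0.2 − 0.6 − 1.4) / 7 = -5.70 / 7 = -0.8143%
Population std dev = √[20.5486 / 7] = 1.7133%
IR = μ / tracking error = -0.8143 / 1.7133 = -0.4753

-0.48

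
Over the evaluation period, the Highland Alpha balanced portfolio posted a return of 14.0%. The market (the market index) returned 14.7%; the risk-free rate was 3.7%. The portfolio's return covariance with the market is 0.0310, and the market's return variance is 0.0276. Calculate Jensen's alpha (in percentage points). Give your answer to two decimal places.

β = Cov / Var = 0.0310 / 0.0276 = 1.1232
E[R] = Rf + β(Rm − Rf) = 3.7% + 1.1232 × (14.7% − 3.7%) = 16.0552%
α = Rp − E[R] = 14.0% − 16.0552% = -2.0552

-2.06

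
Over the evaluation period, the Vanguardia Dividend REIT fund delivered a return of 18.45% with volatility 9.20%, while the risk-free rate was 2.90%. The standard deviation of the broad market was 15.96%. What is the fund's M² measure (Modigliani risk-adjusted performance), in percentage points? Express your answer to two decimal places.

29.88

Sharpe = (Rp − Rf) / σp = (18.45% − 2.90%) / 9.20% = 1.6902
M² = Rf + Sharpe × σm = 2.90% + 1.6902 × 15.96% = 29.8756%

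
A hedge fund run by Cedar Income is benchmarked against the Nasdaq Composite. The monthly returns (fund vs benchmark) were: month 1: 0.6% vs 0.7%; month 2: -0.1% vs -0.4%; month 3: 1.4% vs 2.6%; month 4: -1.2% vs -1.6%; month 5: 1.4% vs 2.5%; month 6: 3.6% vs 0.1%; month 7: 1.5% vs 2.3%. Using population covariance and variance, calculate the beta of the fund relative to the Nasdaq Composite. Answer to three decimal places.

r̄p = 1.0286%,  r̄m = 0.8857%
Cov = Σ(rp − r̄p)(rm − r̄m) / 7 = 0.9933
Var(rm) = Σ(rm − r̄m)² / 7 = 2.2898
β = Cov / Var = 0.9933 / 2.2898 = 0.4338

0.434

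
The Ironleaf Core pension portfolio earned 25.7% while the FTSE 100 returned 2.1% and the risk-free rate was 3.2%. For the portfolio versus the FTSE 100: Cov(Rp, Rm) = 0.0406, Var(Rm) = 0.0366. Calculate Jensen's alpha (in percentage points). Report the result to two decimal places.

23.72

β = Cov / Var = 0.0406 / 0.0366 = 1.1093
E[R] = Rf + β(Rm − Rf) = 3.2% + 1.1093 × (2.1% − 3.2%) = 1.9798%
α = Rp − E[R] = 25.7% − 1.9798% = 23.7202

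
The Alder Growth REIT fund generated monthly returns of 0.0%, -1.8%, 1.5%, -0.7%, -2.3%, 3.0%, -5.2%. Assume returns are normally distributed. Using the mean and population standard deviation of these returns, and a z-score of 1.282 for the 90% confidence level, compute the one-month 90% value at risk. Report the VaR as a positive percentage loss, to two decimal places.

Mean return r̄ = -5.50 / 7 = -0.7857%
Population std dev = √[42.9886 / 7] = 2.4782%
VaR = −(r̄ − z·σ) = −(-0.7857 − 1.282 × 2.4782) = −(-3.9628) = 3.9628%

3.96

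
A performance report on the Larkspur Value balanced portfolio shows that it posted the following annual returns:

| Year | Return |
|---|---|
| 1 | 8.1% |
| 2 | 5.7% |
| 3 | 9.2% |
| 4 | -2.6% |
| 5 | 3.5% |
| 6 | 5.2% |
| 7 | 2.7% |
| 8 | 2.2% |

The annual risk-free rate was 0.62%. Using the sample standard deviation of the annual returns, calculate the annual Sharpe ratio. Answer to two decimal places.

Mean return r̄ = 34.00 / 8 = 4.2500%
Sample σ = √[Σ(r − r̄)² / 7] = √[96.4200 / 7] = √13.7743 = 3.7114%
Sharpe = (r̄ − rf) / σ = (4.2500 − 0.62) / 3.7114 = 3.6300 / 3.7114 = 0.9781

0.98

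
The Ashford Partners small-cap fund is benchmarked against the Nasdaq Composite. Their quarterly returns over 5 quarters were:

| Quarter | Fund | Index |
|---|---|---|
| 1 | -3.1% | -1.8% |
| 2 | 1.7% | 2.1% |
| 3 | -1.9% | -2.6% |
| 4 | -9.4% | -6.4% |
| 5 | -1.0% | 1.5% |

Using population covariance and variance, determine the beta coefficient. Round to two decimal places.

1.12

r̄p = -2.7400%,  r̄m = -1.4400%
Cov = Σ(rp − r̄p)(rm − r̄m) / 5 = 10.6044
Var(rm) = Σ(rm − r̄m)² / 5 = 9.4504
β = Cov / Var = 10.6044 / 9.4504 = 1.1221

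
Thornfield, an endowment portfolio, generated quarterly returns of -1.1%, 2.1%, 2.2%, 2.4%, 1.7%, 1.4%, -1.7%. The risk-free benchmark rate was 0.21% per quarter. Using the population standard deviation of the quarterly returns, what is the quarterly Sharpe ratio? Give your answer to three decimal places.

0.508

μ = (-1.1 + 2.1 + 2.2 + 2.4 + 1.7 + 1.4 − 1.7) / 7 = 1.0000%
Σ(r − μ)² = 16.9600; population σ = √(16.9600/7) = 1.5566%
Sharpe = (μ − rf) / σ = (1.0000 − 0.21) / 1.5566 = 0.7900 / 1.5566 = 0.5075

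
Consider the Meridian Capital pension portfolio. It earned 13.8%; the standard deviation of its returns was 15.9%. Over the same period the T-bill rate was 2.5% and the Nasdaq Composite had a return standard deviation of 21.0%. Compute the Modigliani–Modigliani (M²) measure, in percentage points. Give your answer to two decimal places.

17.42

Sharpe = (Rp − Rf) / σp = (13.8% − 2.5%) / 15.9% = 0.7107
M² = Rf + Sharpe × σm = 2.5% + 0.7107 × 21.0% = 17.4247%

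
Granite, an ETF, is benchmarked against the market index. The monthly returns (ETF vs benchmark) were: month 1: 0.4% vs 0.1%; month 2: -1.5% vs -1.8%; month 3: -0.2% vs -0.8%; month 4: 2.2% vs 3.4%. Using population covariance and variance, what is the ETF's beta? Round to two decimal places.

r̄p = 0.2250%,  r̄m = 0.2250%
Cov = Σ(rp − r̄p)(rm − r̄m) / 4 = 2.5444
Var(rm) = Σ(rm − r̄m)² / 4 = 3.8119
β = Cov / Var = 2.5444 / 3.8119 = 0.6675

0.67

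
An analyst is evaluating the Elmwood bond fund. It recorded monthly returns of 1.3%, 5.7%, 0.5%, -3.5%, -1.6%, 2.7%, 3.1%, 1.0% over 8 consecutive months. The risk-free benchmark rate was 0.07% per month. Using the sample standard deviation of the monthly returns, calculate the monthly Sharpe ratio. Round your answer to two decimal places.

0.38

r̄ = (1.3 + 5.7 + 0.5 − 3.5 − 1.6 + 2.7 + 3.1 + 1) / 8 = 1.1500%
Sample std dev = √[56.5600 / 7] = 2.8425%
Sharpe = (r̄ − rf) / σ = (1.1500 − 0.07) / 2.8425 = 1.0800 / 2.8425 = 0.3799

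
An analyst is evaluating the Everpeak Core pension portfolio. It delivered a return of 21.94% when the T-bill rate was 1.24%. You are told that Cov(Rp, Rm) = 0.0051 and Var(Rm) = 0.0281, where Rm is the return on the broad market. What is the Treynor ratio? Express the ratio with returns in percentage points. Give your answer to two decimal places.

114.05

β = Cov / Var = 0.0051 / 0.0281 = 0.1815
Treynor = (Rp − Rf) / β = (21.94% − 1.24%) / 0.1815 = 20.70 / 0.1815 = 114.0496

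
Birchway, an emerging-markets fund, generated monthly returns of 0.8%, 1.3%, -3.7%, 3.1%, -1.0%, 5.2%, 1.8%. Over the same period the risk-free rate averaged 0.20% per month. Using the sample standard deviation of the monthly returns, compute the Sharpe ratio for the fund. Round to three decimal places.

0.305

r̄ = (0.8 + 1.3 − 3.7 + 3.1 − 1 + 5.2 + 1.8) / 7 = 1.0714%
Σ(r − r̄)² = (0.8 − 1.0714)² + (1.3 − 1.0714)² + … = 48.8743
σ = √[48.8743 / 6] = 2.8541%
Sharpe = (r̄ − rf) / σ = (1.0714 − 0.2) / 2.8541 = 0.8714 / 2.8541 = 0.3053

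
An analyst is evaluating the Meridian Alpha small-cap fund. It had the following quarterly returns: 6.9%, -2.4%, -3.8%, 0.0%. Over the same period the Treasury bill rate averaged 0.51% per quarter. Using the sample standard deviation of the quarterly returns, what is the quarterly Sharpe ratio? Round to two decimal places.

-0.07

r̄ = (6.9 − 2.4 − 3.8 + 0) / 4 = 0.1750%
Sample std dev = √[67.6875 / 3] = 4.7500%
Sharpe = (r̄ − rf) / σ = (0.1750 − 0.51) / 4.7500 = -0.3350 / 4.7500 = -0.0705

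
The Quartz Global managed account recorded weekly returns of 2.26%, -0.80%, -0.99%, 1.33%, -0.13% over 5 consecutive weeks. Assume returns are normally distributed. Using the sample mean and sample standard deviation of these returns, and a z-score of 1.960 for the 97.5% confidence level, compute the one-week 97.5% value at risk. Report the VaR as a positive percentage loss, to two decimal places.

r̄ = (2.26 − 0.8 − 0.99 + 1.33 − 0.13) / 5 = 0.3340%
Σ(r − r̄)² = (2.26 − 0.3340)² + (-0.8 − 0.3340)² + (-0.99 − 0.3340)² + … = 7.9557
σ = √[7.9557 / 4] = 1.4103%
VaR = −(r̄ − z·σ) = −(0.3340 − 1.960 × 1.4103) = −(-2.4302) = 2.4302%

2.43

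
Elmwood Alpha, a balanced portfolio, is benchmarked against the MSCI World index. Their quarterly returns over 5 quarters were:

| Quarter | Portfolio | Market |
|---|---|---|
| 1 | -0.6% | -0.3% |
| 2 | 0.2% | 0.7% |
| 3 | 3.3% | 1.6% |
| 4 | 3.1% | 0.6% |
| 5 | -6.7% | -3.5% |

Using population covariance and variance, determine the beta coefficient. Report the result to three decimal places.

r̄p = -0.1400%,  r̄m = -0.1800%
Cov = Σ(rp − r̄p)(rm − r̄m) / 5 = 6.1568
Var(rm) = Σ(rm − r̄m)² / 5 = 3.1176
β = Cov / Var = 6.1568 / 3.1176 = 1.9749

1.975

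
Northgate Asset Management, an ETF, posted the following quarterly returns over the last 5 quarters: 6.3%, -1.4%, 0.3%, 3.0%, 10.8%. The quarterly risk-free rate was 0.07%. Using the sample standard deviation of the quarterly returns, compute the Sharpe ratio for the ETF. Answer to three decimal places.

r̄ = (6.3 − 1.4 + 0.3 + 3 + 10.8) / 5 = 3.8000%
Sample σ = √[Σ(r − r̄)² / 4] = √[95.1800 / 4] = √23.7950 = 4.8780%
Sharpe = (r̄ − rf) / σ = (3.8000 − 0.07) / 4.8780 = 3.7300 / 4.8780 = 0.7647

0.765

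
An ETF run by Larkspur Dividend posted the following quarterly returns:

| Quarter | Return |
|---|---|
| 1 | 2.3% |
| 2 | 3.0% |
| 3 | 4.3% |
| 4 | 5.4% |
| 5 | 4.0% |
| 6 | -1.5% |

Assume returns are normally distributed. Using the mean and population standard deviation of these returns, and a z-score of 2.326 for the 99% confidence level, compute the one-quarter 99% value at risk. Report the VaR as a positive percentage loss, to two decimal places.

2.21

r̄ = (2.3 + 3 + 4.3 + 5.4 + 4 − 1.5) / 6 = 2.9167%
Population σ = √[Σ(r − r̄)² / 6] = √[29.1483 / 6] = √4.8581 = 2.2041%
VaR = −(r̄ − z·σ) = −(2.9167 − 2.326 × 2.2041) = −(-2.2100) = 2.2100%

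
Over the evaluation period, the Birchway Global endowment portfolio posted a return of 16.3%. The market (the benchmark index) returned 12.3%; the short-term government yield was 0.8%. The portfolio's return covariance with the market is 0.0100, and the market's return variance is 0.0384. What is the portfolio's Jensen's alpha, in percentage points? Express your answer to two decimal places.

β = Cov / Var = 0.0100 / 0.0384 = 0.2604
E[R] = Rf + β(Rm − Rf) = 0.8% + 0.2604 × (12.3% − 0.8%) = 3.7946%
α = Rp − E[R] = 16.3% − 3.7946% = 12.5054

12.51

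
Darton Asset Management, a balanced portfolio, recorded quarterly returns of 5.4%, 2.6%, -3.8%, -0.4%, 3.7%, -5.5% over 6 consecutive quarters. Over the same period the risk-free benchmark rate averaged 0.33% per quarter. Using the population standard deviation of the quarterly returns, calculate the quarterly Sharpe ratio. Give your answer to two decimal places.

0.00

μ = (5.4 + 2.6 − 3.8 − 0.4 + 3.7 − 5.5) / 6 = 0.3333%
Population σ = √[Σ(r − μ)² / 6] = √[93.7933 / 6] = √15.6322 = 3.9538%
Sharpe = (μ − rf) / σ = (0.3333 − 0.33) / 3.9538 = 0.0033 / 3.9538 = 0.0008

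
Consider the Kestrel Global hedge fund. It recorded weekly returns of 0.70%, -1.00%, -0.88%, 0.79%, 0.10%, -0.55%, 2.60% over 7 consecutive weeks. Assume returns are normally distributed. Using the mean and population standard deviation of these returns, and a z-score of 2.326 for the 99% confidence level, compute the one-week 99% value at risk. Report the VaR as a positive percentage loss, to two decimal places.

Mean return μ = 1.760 / 7 = 0.2514%
Population std dev = √[9.5185 / 7] = 1.1661%
VaR = −(μ − z·σ) = −(0.2514 − 2.326 × 1.1661) = −(-2.4609) = 2.4609%

2.46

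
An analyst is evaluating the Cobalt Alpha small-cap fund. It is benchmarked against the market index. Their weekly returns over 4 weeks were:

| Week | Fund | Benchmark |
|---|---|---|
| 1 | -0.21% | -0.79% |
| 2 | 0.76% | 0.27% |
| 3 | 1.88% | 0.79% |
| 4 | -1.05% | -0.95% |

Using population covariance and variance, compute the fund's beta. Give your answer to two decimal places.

r̄p = 0.3450%,  r̄m = -0.1700%
Cov = Σ(rp − r̄p)(rm − r̄m) / 4 = 0.7721
Var(rm) = Σ(rm − r̄m)² / 4 = 0.5270
β = Cov / Var = 0.7721 / 0.5270 = 1.4651

1.47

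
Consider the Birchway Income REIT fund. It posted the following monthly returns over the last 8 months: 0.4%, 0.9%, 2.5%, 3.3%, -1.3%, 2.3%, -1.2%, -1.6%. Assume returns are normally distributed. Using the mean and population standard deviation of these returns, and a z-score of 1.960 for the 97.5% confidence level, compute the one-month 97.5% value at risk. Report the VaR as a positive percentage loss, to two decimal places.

2.84

μ = (0.4 + 0.9 + 2.5 + 3.3 − 1.3 + 2.3 − 1.2 − 1.6) / 8 = 0.6625%
Σ(r − μ)² = 25.5788; population σ = √(25.5788/8) = 1.7881%
VaR = −(μ − z·σ) = −(0.6625 − 1.960 × 1.7881) = −(-2.8422) = 2.8422%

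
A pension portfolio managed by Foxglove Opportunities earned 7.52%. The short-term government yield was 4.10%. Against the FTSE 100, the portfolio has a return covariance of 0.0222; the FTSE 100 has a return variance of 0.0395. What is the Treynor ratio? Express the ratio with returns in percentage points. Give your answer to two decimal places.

6.09

β = Cov / Var = 0.0222 / 0.0395 = 0.5620
Treynor = (Rp − Rf) / β = (7.52% − 4.10%) / 0.5620 = 3.42 / 0.5620 = 6.0854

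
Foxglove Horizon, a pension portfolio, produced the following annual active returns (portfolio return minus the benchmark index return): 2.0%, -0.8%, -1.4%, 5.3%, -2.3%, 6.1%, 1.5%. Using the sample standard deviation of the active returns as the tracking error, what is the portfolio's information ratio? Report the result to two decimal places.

Mean return r̄ = 10.40 / 7 = 1.4857%
Sample σ = √[Σ(r − r̄)² / 6] = √[63.9886 / 6] = √10.6648 = 3.2657%
IR = r̄ / tracking error = 1.4857 / 3.2657 = 0.4549

0.45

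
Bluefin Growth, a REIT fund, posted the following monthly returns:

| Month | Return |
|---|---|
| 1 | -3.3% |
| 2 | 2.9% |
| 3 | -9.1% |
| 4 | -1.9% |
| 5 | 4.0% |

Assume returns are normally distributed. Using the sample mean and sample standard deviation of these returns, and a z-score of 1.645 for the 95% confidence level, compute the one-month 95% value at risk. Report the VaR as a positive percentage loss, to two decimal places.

10.14

Mean return r̄ = -7.40 / 5 = -1.4800%
Sample σ = √[Σ(r − r̄)² / 4] = √[110.7680 / 4] = √27.6920 = 5.2623%
VaR = −(r̄ − z·σ) = −(-1.4800 − 1.645 × 5.2623) = −(-10.1365) = 10.1365%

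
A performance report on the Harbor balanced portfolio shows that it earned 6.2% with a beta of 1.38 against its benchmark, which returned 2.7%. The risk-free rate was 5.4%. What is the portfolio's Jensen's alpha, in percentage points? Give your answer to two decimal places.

CAPM expected return = Rf + β(Rm − Rf) = 5.4% + 1.38 × (2.7% − 5.4%) = 5.4 + 1.38 × -2.70 = 1.6740%
Jensen's α = Rp − E[R] = 6.2% − 1.6740% = 4.5260

4.53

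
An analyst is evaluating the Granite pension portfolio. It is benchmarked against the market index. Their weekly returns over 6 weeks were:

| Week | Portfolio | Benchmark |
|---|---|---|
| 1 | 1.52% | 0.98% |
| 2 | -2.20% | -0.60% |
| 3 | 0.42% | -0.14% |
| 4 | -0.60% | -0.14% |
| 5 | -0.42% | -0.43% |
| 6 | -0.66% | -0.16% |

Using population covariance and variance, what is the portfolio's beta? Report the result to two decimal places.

r̄p = -0.3233%,  r̄m = -0.0817%
Cov = Σ(rp − r̄p)(rm − r̄m) / 6 = 0.4938
Var(rm) = Σ(rm − r̄m)² / 6 = 0.2550
β = Cov / Var = 0.4938 / 0.2550 = 1.9365

1.94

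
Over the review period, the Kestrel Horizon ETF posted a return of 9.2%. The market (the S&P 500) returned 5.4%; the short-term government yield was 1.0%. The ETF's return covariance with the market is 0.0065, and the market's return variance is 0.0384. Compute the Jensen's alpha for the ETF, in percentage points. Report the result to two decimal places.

7.46

β = Cov / Var = 0.0065 / 0.0384 = 0.1693
E[R] = Rf + β(Rm − Rf) = 1.0% + 0.1693 × (5.4% − 1.0%) = 1.7449%
α = Rp − E[R] = 9.2% − 1.7449% = 7.4551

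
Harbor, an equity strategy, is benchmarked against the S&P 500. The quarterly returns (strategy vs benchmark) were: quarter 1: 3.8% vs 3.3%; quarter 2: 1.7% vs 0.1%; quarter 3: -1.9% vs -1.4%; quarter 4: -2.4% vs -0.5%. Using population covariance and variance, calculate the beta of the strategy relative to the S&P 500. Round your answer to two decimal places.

r̄p = 0.3000%,  r̄m = 0.3750%
Cov = Σ(rp − r̄p)(rm − r̄m) / 4 = 4.0300
Var(rm) = Σ(rm − r̄m)² / 4 = 3.1369
β = Cov / Var = 4.0300 / 3.1369 = 1.2847

1.28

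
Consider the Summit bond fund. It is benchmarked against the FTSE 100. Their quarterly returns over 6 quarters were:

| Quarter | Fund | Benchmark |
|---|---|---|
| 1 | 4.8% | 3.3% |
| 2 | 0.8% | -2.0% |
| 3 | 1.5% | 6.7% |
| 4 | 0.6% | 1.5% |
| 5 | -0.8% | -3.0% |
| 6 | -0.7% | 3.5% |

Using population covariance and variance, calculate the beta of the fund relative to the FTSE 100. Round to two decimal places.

0.22

r̄p = 1.0333%,  r̄m = 1.6667%
Cov = Σ(rp − r̄p)(rm − r̄m) / 6 = 2.4678
Var(rm) = Σ(rm − r̄m)² / 6 = 11.1022
β = Cov / Var = 2.4678 / 11.1022 = 0.2223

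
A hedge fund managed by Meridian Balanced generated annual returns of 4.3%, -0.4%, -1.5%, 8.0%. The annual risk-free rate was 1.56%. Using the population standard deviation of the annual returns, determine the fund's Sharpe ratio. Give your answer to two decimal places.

0.27

Mean return μ = 10.40 / 4 = 2.6000%
Population std dev = √[57.8600 / 4] = 3.8033%
Sharpe = (μ − rf) / σ = (2.6000 − 1.56) / 3.8033 = 1.0400 / 3.8033 = 0.2734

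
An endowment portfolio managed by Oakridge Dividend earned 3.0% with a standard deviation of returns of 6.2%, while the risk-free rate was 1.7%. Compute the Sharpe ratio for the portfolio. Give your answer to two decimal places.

Sharpe = (Rp − Rf) / σp = (3.0% − 1.7%) / 6.2% = 1.30% / 6.2% = 0.2097

0.21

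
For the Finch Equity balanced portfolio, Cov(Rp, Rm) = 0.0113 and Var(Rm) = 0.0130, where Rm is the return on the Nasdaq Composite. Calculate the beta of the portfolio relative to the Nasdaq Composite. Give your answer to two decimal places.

0.87

β = Cov(Rp, Rm) / Var(Rm) = 0.0113 / 0.0130 = 0.8692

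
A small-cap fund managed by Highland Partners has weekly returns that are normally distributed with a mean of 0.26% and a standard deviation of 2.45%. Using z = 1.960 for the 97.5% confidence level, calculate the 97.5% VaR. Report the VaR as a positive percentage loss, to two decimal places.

VaR (as % loss) = −(μ − z·σ) = −(0.26% − 1.960 × 2.45%) = −(-4.5420%) = 4.5420%

4.54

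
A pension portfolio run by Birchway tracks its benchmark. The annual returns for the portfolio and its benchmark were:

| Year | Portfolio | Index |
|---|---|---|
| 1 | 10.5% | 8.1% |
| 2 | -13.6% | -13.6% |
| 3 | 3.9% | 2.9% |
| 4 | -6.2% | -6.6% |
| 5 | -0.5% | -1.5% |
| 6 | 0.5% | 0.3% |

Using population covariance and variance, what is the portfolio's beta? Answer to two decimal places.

r̄p = -0.9000%,  r̄m = -1.7333%
Cov = Σ(rp − r̄p)(rm − r̄m) / 6 = 52.2967
Var(rm) = Σ(rm − r̄m)² / 6 = 47.8089
β = Cov / Var = 52.2967 / 47.8089 = 1.0939

1.09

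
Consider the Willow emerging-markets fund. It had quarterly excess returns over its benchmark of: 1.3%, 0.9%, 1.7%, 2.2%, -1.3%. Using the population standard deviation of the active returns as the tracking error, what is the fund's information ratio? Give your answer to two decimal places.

0.79

r̄ = (1.3 + 0.9 + 1.7 + 2.2 − 1.3) / 5 = 0.9600%
Σ(r − r̄)² = (1.3 − 0.9600)² + (0.9 − 0.9600)² + … = 7.3120
population σ = √(7.3120 / 5) = √1.4624 = 1.2093%
IR = r̄ / tracking error = 0.9600 / 1.2093 = 0.7938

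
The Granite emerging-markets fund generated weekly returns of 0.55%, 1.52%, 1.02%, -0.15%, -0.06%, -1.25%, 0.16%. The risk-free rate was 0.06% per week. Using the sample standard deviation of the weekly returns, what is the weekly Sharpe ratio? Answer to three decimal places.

0.219

Mean return r̄ = 1.790 / 7 = 0.2557%
Σ(r − r̄)² = (0.55 − 0.2557)² + (1.52 − 0.2557)² + (1.02 − 0.2557)² + … = 4.8098
sample σ = √(4.8098 / 6) = √0.8016 = 0.8953%
Sharpe = (r̄ − rf) / σ = (0.2557 − 0.06) / 0.8953 = 0.1957 / 0.8953 = 0.2186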